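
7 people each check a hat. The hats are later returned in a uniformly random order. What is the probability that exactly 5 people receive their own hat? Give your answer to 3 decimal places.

Choose which 5 of the 7 are fixed: C(7,5) = 21 ways.
The remaining 2 must have no fixed point: D(2) = 1.
P = 21·1/5040 = 1/240 ≈ 0.004.

0.004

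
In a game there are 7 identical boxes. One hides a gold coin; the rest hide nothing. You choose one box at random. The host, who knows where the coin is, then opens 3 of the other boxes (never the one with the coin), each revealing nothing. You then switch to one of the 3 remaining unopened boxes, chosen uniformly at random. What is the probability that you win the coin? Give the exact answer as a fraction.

2/7

Your original box holds the coin with probability 1/7, so the other 6 collectively hold it with probability 6/7.
The host can always find 3 empty boxes to open, so the reveals don't change that 6/7; it is now spread over the 3 remaining unopened boxes.
P(win by switching) = (6/7) · (1/3) = 2/7.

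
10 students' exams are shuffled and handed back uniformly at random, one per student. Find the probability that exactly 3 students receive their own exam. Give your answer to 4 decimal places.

0.0613

Choose which 3 of the 10 are fixed: C(10,3) = 120 ways.
The remaining 7 must have no fixed point: D(7) = 1854.
P = 120·1854/3628800 = 103/1680 ≈ 0.0613.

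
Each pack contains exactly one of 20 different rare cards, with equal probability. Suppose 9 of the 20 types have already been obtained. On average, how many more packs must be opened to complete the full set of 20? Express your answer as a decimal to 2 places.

60.40

Starting from 9 distinct types, each trial gives a new one with probability (20−i)/20 when i types are held, so the wait for the next new type is 20/(20−i).
E = 20/11 + 20/10 + 20/9 + 20/8 + 20/7 + 20/6 + 20/5 + 20/4 + 20/3 + 20/2 + 20/1 = 83711/1386 ≈ 60.40.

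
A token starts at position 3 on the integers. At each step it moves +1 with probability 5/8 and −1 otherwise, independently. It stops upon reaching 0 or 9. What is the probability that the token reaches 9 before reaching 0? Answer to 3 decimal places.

Let r = q/p = (3/8)/(5/8) = 3/5. The recurrence P(i) = p·P(i+1) + q·P(i−1) with P(0)=0, P(9)=1 gives P(i) = (1 − r^i)/(1 − r^9).
P(3) = (1 − (3/5)^3) / (1 − (3/5)^9) = 15625/19729 ≈ 0.792.

0.792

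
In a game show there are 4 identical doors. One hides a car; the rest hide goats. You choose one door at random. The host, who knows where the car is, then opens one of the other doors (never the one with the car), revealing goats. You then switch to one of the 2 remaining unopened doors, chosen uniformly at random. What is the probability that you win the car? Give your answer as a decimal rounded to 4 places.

Your original door holds the car with probability 1/4, so the other 3 collectively hold it with probability 3/4.
The host can always find an empty door to open, so this doesn't change that 3/4; it is now spread over the 2 remaining unopened doors.
P(win by switching) = (3/4) · (1/2) = 3/8 ≈ 0.3750.

0.3750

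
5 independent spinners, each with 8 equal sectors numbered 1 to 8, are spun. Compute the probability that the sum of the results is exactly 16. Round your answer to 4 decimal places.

There are 8^5 = 32768 equally likely outcomes.
The number of ordered 5-tuples from {1,…,8} summing to 16 is 1190.
P(sum = 16) = 1190/32768 = 595/16384 ≈ 0.0363.

0.0363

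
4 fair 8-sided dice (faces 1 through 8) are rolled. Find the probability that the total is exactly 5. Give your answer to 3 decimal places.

0.001

There are 8^4 = 4096 equally likely outcomes.
The number of ordered 4-tuples from {1,…,8} summing to 5 is 4.
P(sum = 5) = 4/4096 = 1/1024 ≈ 0.001.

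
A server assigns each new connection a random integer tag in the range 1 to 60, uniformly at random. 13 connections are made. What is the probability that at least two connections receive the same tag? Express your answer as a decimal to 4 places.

It's easier to compute the probability that all 13 are distinct.
P(all distinct) = 60/60 · 59/60 · ··· · 48/60 ≈ 0.2463.
So the probability of at least one match is 1 − 0.2463 = 0.7537.

0.7537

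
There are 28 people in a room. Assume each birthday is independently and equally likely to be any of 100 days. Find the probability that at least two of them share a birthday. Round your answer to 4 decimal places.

It's easier to compute the probability that all 28 are distinct.
P(all distinct) = 100/100 · 99/100 · ··· · 73/100 ≈ 0.0152.
So the probability of at least one match is 1 − 0.0152 = 0.9848.

0.9848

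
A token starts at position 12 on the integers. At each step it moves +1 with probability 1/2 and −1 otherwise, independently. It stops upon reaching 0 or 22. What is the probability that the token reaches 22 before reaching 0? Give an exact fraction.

6/11

With a fair step, P(i) = ½P(i−1) + ½P(i+1) with P(0)=0, P(22)=1 has the linear solution P(i) = i/22.
P(12) = 12/22 = 6/11.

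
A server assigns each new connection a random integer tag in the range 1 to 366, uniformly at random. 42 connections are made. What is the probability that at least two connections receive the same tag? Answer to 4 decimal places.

0.9134

It's easier to compute the probability that all 42 are distinct.
P(all distinct) = 366/366 · 365/366 · ··· · 325/366 ≈ 0.0866.
So the probability of at least one match is 1 − 0.0866 = 0.9134.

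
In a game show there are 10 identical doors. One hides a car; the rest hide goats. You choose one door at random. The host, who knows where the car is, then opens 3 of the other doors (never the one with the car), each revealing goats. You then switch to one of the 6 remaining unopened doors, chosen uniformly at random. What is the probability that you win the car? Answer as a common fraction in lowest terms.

Your original door holds the car with probability 1/10, so the other 9 collectively hold it with probability 9/10.
The host can always find 3 empty doors to open, so the reveals don't change that 9/10; it is now spread over the 6 remaining unopened doors.
P(win by switching) = (9/10) · (1/6) = 3/20.

3/20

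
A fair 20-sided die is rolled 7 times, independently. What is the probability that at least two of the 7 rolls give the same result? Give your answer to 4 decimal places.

0.6948

P(all 7 different) = 20/20 · 19/20 · ··· · 14/20 ≈ 0.3052.
P(at least two equal) = 1 − 0.3052 = 0.6948.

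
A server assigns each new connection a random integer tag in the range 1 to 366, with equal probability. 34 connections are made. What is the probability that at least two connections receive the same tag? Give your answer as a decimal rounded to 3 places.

It's easier to compute the probability that all 34 are distinct.
P(all distinct) = 366/366 · 365/366 · ··· · 333/366 ≈ 0.206.
So the probability of at least one match is 1 − 0.206 = 0.794.

0.794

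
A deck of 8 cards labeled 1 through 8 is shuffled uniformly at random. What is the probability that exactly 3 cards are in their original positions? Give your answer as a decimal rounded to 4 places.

0.0611

Choose which 3 of the 8 are fixed: C(8,3) = 56 ways.
The remaining 5 must have no fixed point: D(5) = 44.
P = 56·44/40320 = 11/180 ≈ 0.0611.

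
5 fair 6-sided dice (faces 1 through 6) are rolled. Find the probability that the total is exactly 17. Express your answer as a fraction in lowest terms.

65/648

There are 6^5 = 7776 equally likely outcomes.
The number of ordered 5-tuples from {1,…,6} summing to 17 is 780.
P(sum = 17) = 780/7776 = 65/648.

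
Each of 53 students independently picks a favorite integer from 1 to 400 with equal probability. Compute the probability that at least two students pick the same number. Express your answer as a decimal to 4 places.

0.9729

It's easier to compute the probability that all 53 are distinct.
P(all distinct) = 400/400 · 399/400 · ··· · 348/400 ≈ 0.0271.
So the probability of at least one match is 1 − 0.0271 = 0.9729.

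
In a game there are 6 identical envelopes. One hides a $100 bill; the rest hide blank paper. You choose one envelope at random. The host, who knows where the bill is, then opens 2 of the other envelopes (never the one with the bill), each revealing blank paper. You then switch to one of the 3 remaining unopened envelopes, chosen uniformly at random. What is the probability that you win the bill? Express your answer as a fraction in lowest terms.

5/18

Your original envelope holds the bill with probability 1/6, so the other 5 collectively hold it with probability 5/6.
The host can always find 2 empty envelopes to open, so the reveals don't change that 5/6; it is now spread over the 3 remaining unopened envelopes.
P(win by switching) = (5/6) · (1/3) = 5/18.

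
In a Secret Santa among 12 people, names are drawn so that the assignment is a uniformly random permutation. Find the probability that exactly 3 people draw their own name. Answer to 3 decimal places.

Choose which 3 of the 12 are fixed: C(12,3) = 220 ways.
The remaining 9 must have no fixed point: D(9) = 133496.
P = 220·133496/479001600 = 16687/272160 ≈ 0.061.

0.061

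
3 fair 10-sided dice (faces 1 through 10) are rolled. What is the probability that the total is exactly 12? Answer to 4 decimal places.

0.0550

There are 10^3 = 1000 equally likely outcomes.
The number of ordered 3-tuples from {1,…,10} summing to 12 is 55.
P(sum = 12) = 55/1000 = 11/200 ≈ 0.0550.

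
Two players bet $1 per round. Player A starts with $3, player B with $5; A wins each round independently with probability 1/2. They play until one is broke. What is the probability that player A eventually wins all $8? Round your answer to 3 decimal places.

0.375

With a fair step, P(i) = ½P(i−1) + ½P(i+1) with P(0)=0, P(8)=1 has the linear solution P(i) = i/8.
P(3) = 3/8 ≈ 0.375.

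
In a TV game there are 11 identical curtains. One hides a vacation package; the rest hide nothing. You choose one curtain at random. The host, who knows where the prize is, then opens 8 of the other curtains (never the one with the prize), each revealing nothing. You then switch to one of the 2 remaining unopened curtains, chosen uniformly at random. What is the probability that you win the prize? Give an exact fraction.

5/11

Your original curtain holds the prize with probability 1/11, so the other 10 collectively hold it with probability 10/11.
The host can always find 8 empty curtains to open, so the reveals don't change that 10/11; it is now spread over the 2 remaining unopened curtains.
P(win by switching) = (10/11) · (1/2) = 5/11.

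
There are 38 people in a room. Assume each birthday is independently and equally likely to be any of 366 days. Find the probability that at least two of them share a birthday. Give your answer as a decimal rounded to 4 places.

It's easier to compute the probability that all 38 are distinct.
P(all distinct) = 366/366 · 365/366 · ··· · 329/366 ≈ 0.1367.
So the probability of at least one match is 1 − 0.1367 = 0.8633.

0.8633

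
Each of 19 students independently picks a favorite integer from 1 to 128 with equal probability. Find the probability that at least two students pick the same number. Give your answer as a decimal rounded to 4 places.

It's easier to compute the probability that all 19 are distinct.
P(all distinct) = 128/128 · 127/128 · ··· · 110/128 ≈ 0.2453.
So the probability of at least one match is 1 − 0.2453 = 0.7547.

0.7547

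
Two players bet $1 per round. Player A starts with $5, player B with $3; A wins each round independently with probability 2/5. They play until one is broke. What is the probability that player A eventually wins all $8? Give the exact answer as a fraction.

Let r = q/p = (3/5)/(2/5) = 3/2. The recurrence P(i) = p·P(i+1) + q·P(i−1) with P(0)=0, P(8)=1 gives P(i) = (1 − r^i)/(1 − r^8).
P(5) = (1 − (3/2)^5) / (1 − (3/2)^8) = 1688/6305.

1688/6305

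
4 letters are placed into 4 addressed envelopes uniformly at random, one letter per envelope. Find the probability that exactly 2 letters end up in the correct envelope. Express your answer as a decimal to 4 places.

Choose which 2 of the 4 are fixed: C(4,2) = 6 ways.
The remaining 2 must have no fixed point: D(2) = 1.
P = 6·1/24 = 1/4 ≈ 0.2500.

0.2500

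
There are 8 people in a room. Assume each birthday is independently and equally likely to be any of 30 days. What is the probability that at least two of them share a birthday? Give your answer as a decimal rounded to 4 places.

0.6403

It's easier to compute the probability that all 8 are distinct.
P(all distinct) = 30/30 · 29/30 · ··· · 23/30 ≈ 0.3597.
So the probability of at least one match is 1 − 0.3597 = 0.6403.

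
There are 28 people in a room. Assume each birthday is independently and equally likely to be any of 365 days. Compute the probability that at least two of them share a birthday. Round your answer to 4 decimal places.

It's easier to compute the probability that all 28 are distinct.
P(all distinct) = 365/365 · 364/365 · ··· · 338/365 ≈ 0.3455.
So the probability of at least one match is 1 − 0.3455 = 0.6545.

0.6545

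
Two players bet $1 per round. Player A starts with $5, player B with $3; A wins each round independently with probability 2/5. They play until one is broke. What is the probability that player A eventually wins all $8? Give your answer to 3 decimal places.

Let r = q/p = (3/5)/(2/5) = 3/2. The recurrence P(i) = p·P(i+1) + q·P(i−1) with P(0)=0, P(8)=1 gives P(i) = (1 − r^i)/(1 − r^8).
P(5) = (1 − (3/2)^5) / (1 − (3/2)^8) = 1688/6305 ≈ 0.268.

0.268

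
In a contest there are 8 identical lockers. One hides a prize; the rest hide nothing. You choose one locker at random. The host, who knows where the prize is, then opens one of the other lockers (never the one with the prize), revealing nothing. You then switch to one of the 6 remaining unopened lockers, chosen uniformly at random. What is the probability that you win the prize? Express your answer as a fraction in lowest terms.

Your original locker holds the prize with probability 1/8, so the other 7 collectively hold it with probability 7/8.
The host can always find an empty locker to open, so this doesn't change that 7/8; it is now spread over the 6 remaining unopened lockers.
P(win by switching) = (7/8) · (1/6) = 7/48.

7/48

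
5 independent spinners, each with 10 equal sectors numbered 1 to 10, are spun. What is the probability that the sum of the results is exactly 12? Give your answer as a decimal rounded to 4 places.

0.0033

There are 10^5 = 100000 equally likely outcomes.
The number of ordered 5-tuples from {1,…,10} summing to 12 is 330.
P(sum = 12) = 330/100000 = 33/10000 ≈ 0.0033.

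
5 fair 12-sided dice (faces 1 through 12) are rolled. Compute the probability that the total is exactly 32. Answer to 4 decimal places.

There are 12^5 = 248832 equally likely outcomes.
The number of ordered 5-tuples from {1,…,12} summing to 32 is 12435.
P(sum = 32) = 12435/248832 = 4145/82944 ≈ 0.0500.

0.0500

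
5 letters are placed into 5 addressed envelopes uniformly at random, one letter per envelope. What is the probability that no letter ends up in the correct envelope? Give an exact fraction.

This is the derangement probability: permutations of 5 with no fixed point.
D(5) = 5! · (1 − 1/1! + 1/2! − ··· + (−1)^5/5!) = 44.
P = 44/120 = 11/30.

11/30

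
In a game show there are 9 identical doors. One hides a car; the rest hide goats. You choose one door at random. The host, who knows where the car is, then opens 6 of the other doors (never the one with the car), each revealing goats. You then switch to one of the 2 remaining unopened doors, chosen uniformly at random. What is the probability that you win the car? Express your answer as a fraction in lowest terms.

Your original door holds the car with probability 1/9, so the other 8 collectively hold it with probability 8/9.
The host can always find 6 empty doors to open, so the reveals don't change that 8/9; it is now spread over the 2 remaining unopened doors.
P(win by switching) = (8/9) · (1/2) = 4/9.

4/9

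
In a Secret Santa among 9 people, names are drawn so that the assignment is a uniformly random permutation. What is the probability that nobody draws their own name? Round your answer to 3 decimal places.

This is the derangement probability: permutations of 9 with no fixed point.
D(9) = 9! · (1 − 1/1! + 1/2! − ··· + (−1)^9/9!) = 133496.
P = 133496/362880 = 16687/45360 ≈ 0.368.

0.368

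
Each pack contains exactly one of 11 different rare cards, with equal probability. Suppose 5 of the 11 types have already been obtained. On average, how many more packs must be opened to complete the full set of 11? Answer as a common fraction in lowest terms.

Starting from 5 distinct types, each trial gives a new one with probability (11−i)/11 when i types are held, so the wait for the next new type is 11/(11−i).
E = 11/6 + 11/5 + 11/4 + 11/3 + 11/2 + 11/1 = 539/20.

539/20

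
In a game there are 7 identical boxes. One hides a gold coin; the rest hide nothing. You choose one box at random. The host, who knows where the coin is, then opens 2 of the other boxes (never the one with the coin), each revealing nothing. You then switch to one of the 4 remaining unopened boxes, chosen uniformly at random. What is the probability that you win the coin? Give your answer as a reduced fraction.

3/14

Your original box holds the coin with probability 1/7, so the other 6 collectively hold it with probability 6/7.
The host can always find 2 empty boxes to open, so the reveals don't change that 6/7; it is now spread over the 4 remaining unopened boxes.
P(win by switching) = (6/7) · (1/4) = 3/14.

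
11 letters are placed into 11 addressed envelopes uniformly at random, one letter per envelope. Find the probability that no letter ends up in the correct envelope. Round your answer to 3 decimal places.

This is the derangement probability: permutations of 11 with no fixed point.
D(11) = 11! · (1 − 1/1! + 1/2! − ··· + (−1)^11/11!) = 14684570.
P = 14684570/39916800 = 1468457/3991680 ≈ 0.368.

0.368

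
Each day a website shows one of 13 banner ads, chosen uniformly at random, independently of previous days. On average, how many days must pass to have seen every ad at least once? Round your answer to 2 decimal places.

41.34

After i distinct types are collected, each trial gives a new one with probability (13−i)/13, so the expected wait for the next new type is 13/(13−i).
E = 13/13 + 13/12 + 13/11 + 13/10 + 13/9 + 13/8 + 13/7 + 13/6 + 13/5 + 13/4 + 13/3 + 13/2 + 13/1 = 1145993/27720 ≈ 41.34.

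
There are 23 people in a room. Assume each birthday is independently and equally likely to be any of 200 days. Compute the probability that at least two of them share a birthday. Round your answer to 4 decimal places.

It's easier to compute the probability that all 23 are distinct.
P(all distinct) = 200/200 · 199/200 · ··· · 178/200 ≈ 0.2684.
So the probability of at least one match is 1 − 0.2684 = 0.7316.

0.7316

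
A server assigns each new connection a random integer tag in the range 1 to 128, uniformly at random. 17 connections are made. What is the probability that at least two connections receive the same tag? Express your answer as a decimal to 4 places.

0.6709

It's easier to compute the probability that all 17 are distinct.
P(all distinct) = 128/128 · 127/128 · ··· · 112/128 ≈ 0.3291.
So the probability of at least one match is 1 − 0.3291 = 0.6709.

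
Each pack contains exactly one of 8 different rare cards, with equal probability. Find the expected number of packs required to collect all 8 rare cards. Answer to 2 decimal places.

21.74

After i distinct types are collected, each trial gives a new one with probability (8−i)/8, so the expected wait for the next new type is 8/(8−i).
E = 8/8 + 8/7 + 8/6 + 8/5 + 8/4 + 8/3 + 8/2 + 8/1 = 761/35 ≈ 21.74.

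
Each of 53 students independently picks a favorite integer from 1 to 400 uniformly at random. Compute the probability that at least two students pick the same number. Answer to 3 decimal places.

0.973

It's easier to compute the probability that all 53 are distinct.
P(all distinct) = 400/400 · 399/400 · ··· · 348/400 ≈ 0.027.
So the probability of at least one match is 1 − 0.027 = 0.973.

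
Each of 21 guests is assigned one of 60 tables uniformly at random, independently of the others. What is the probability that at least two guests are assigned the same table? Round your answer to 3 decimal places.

0.981

It's easier to compute the probability that all 21 are distinct.
P(all distinct) = 60/60 · 59/60 · ··· · 40/60 ≈ 0.019.
So the probability of at least one match is 1 − 0.019 = 0.981.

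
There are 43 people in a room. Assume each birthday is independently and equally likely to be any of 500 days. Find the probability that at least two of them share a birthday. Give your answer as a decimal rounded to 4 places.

0.8442

It's easier to compute the probability that all 43 are distinct.
P(all distinct) = 500/500 · 499/500 · ··· · 458/500 ≈ 0.1558.
So the probability of at least one match is 1 − 0.1558 = 0.8442.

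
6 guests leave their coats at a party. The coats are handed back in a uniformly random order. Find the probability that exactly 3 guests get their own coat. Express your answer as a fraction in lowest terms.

Choose which 3 of the 6 are fixed: C(6,3) = 20 ways.
The remaining 3 must have no fixed point: D(3) = 2.
P = 20·2/720 = 1/18.

1/18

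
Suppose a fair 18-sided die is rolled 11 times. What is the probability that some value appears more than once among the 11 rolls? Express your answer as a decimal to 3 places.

0.980

P(all 11 different) = 18/18 · 17/18 · ··· · 8/18 ≈ 0.020.
P(at least two equal) = 1 − 0.020 = 0.980.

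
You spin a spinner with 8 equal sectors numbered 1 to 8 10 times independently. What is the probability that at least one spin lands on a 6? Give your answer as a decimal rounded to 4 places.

0.7369

P(no spin lands on a 6) = (7/8)^10 ≈ 0.2631.
P(at least one) = 1 − 0.2631 = 0.7369.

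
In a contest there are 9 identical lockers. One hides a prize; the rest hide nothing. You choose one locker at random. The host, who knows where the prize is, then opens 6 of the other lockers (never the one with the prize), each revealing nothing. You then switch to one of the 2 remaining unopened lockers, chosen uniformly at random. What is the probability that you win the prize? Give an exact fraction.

Your original locker holds the prize with probability 1/9, so the other 8 collectively hold it with probability 8/9.
The host can always find 6 empty lockers to open, so the reveals don't change that 8/9; it is now spread over the 2 remaining unopened lockers.
P(win by switching) = (8/9) · (1/2) = 4/9.

4/9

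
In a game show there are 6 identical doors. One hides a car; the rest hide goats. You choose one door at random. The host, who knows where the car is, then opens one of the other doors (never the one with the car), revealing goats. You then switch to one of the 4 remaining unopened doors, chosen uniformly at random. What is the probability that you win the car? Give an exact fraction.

Your original door holds the car with probability 1/6, so the other 5 collectively hold it with probability 5/6.
The host can always find an empty door to open, so this doesn't change that 5/6; it is now spread over the 4 remaining unopened doors.
P(win by switching) = (5/6) · (1/4) = 5/24.

5/24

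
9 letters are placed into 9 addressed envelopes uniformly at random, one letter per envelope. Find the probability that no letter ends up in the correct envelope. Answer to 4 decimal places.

0.3679

This is the derangement probability: permutations of 9 with no fixed point.
D(9) = 9! · (1 − 1/1! + 1/2! − ··· + (−1)^9/9!) = 133496.
P = 133496/362880 = 16687/45360 ≈ 0.3679.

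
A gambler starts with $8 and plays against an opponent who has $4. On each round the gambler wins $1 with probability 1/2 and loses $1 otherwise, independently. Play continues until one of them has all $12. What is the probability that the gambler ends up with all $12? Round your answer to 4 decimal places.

With a fair step, P(i) = ½P(i−1) + ½P(i+1) with P(0)=0, P(12)=1 has the linear solution P(i) = i/12.
P(8) = 8/12 = 2/3 ≈ 0.6667.

0.6667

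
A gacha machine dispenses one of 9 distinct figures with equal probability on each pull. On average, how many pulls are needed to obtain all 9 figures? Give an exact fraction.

After i distinct types are collected, each trial gives a new one with probability (9−i)/9, so the expected wait for the next new type is 9/(9−i).
E = 9/9 + 9/8 + 9/7 + 9/6 + 9/5 + 9/4 + 9/3 + 9/2 + 9/1 = 7129/280.

7129/280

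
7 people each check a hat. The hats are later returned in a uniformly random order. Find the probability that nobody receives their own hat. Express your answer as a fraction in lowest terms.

103/280

This is the derangement probability: permutations of 7 with no fixed point.
D(7) = 7! · (1 − 1/1! + 1/2! − ··· + (−1)^7/7!) = 1854.
P = 1854/5040 = 103/280.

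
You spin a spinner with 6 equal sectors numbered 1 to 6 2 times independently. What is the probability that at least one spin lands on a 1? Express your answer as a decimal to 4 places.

P(no spin lands on a 1) = (5/6)^2 ≈ 0.6944.
P(at least one) = 1 − 0.6944 = 0.3056.

0.3056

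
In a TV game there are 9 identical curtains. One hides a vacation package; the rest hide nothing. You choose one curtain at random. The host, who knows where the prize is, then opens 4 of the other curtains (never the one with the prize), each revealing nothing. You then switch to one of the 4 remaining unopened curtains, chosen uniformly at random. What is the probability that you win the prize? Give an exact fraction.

2/9

Your original curtain holds the prize with probability 1/9, so the other 8 collectively hold it with probability 8/9.
The host can always find 4 empty curtains to open, so the reveals don't change that 8/9; it is now spread over the 4 remaining unopened curtains.
P(win by switching) = (8/9) · (1/4) = 2/9.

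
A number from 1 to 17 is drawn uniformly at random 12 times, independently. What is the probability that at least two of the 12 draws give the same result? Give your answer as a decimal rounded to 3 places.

0.995

P(all 12 different) = 17/17 · 16/17 · ··· · 6/17 ≈ 0.005.
P(at least two equal) = 1 − 0.005 = 0.995.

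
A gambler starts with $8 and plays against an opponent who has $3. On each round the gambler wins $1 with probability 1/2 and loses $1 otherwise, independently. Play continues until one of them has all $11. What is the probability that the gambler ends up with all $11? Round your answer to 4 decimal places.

With a fair step, P(i) = ½P(i−1) + ½P(i+1) with P(0)=0, P(11)=1 has the linear solution P(i) = i/11.
P(8) = 8/11 ≈ 0.7273.

0.7273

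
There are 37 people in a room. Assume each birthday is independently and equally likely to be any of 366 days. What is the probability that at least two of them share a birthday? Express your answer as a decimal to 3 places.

It's easier to compute the probability that all 37 are distinct.
P(all distinct) = 366/366 · 365/366 · ··· · 330/366 ≈ 0.152.
So the probability of at least one match is 1 − 0.152 = 0.848.

0.848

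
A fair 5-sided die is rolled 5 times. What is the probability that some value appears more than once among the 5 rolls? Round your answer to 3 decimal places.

0.962

P(all 5 different) = 5/5 · 4/5 · ··· · 1/5 ≈ 0.038.
P(at least two equal) = 1 − 0.038 = 0.962.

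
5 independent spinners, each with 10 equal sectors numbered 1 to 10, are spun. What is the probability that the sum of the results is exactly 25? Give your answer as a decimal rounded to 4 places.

0.0563

There are 10^5 = 100000 equally likely outcomes.
The number of ordered 5-tuples from {1,…,10} summing to 25 is 5631.
P(sum = 25) = 5631/100000 ≈ 0.0563.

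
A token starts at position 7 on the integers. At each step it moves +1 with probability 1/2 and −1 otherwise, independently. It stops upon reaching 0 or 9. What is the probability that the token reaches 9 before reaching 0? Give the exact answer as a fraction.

With a fair step, P(i) = ½P(i−1) + ½P(i+1) with P(0)=0, P(9)=1 has the linear solution P(i) = i/9.
P(7) = 7/9.

7/9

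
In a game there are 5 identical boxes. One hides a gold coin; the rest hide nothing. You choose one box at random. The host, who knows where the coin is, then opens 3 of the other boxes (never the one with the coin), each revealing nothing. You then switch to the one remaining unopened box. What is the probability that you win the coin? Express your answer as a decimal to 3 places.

0.800

Your original box holds the coin with probability 1/5, so the other 4 collectively hold it with probability 4/5.
The host can always find 3 empty boxes to open, so the reveals don't change that 4/5; it is now spread over the 1 remaining unopened box.
P(win by switching) = (4/5) · (1/1) = 4/5 ≈ 0.800.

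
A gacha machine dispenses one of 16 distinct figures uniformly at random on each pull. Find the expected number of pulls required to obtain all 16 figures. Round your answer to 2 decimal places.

54.09

After i distinct types are collected, each trial gives a new one with probability (16−i)/16, so the expected wait for the next new type is 16/(16−i).
E = 16/16 + 16/15 + 16/14 + 16/13 + 16/12 + 16/11 + 16/10 + 16/9 + 16/8 + 16/7 + 16/6 + 16/5 + 16/4 + 16/3 + 16/2 + 16/1 = 2436559/45045 ≈ 54.09.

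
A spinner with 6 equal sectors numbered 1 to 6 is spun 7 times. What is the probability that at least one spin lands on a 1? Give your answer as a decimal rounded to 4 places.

0.7209

P(no spin lands on a 1) = (5/6)^7 ≈ 0.2791.
P(at least one) = 1 − 0.2791 = 0.7209.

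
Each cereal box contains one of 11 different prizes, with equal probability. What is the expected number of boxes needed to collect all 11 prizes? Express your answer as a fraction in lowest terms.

83711/2520

After i distinct types are collected, each trial gives a new one with probability (11−i)/11, so the expected wait for the next new type is 11/(11−i).
E = 11/11 + 11/10 + 11/9 + 11/8 + 11/7 + 11/6 + 11/5 + 11/4 + 11/3 + 11/2 + 11/1 = 83711/2520.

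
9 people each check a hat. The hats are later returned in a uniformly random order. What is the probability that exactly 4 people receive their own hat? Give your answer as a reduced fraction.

11/720

Choose which 4 of the 9 are fixed: C(9,4) = 126 ways.
The remaining 5 must have no fixed point: D(5) = 44.
P = 126·44/362880 = 11/720.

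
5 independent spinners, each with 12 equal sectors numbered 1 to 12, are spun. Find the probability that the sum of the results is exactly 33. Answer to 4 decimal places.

0.0500

There are 12^5 = 248832 equally likely outcomes.
The number of ordered 5-tuples from {1,…,12} summing to 33 is 12435.
P(sum = 33) = 12435/248832 = 4145/82944 ≈ 0.0500.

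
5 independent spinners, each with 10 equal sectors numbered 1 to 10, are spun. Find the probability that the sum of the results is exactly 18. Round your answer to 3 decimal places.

There are 10^5 = 100000 equally likely outcomes.
The number of ordered 5-tuples from {1,…,10} summing to 18 is 2205.
P(sum = 18) = 2205/100000 = 441/20000 ≈ 0.022.

0.022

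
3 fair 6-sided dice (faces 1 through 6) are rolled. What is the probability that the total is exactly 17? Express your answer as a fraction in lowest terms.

1/72

There are 6^3 = 216 equally likely outcomes.
The number of ordered 3-tuples from {1,…,6} summing to 17 is 3.
P(sum = 17) = 3/216 = 1/72.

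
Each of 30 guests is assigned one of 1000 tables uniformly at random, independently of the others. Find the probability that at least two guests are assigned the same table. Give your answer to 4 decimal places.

0.3555

It's easier to compute the probability that all 30 are distinct.
P(all distinct) = 1000/1000 · 999/1000 · ··· · 971/1000 ≈ 0.6445.
So the probability of at least one match is 1 − 0.6445 = 0.3555.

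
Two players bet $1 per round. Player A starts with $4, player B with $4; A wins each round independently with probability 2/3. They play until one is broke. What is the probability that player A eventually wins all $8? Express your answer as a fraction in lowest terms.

Let r = q/p = (1/3)/(2/3) = 1/2. The recurrence P(i) = p·P(i+1) + q·P(i−1) with P(0)=0, P(8)=1 gives P(i) = (1 − r^i)/(1 − r^8).
P(4) = (1 − (1/2)^4) / (1 − (1/2)^8) = 16/17.

16/17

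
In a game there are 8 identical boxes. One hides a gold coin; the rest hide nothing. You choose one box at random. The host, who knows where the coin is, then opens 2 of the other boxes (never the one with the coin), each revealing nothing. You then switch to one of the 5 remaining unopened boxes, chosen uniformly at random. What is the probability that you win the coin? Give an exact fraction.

7/40

Your original box holds the coin with probability 1/8, so the other 7 collectively hold it with probability 7/8.
The host can always find 2 empty boxes to open, so the reveals don't change that 7/8; it is now spread over the 5 remaining unopened boxes.
P(win by switching) = (7/8) · (1/5) = 7/40.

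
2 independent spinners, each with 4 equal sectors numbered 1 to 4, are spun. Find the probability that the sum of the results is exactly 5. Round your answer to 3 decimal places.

There are 4^2 = 16 equally likely outcomes.
The number of ordered 2-tuples from {1,…,4} summing to 5 is 4.
P(sum = 5) = 4/16 = 1/4 ≈ 0.250.

0.250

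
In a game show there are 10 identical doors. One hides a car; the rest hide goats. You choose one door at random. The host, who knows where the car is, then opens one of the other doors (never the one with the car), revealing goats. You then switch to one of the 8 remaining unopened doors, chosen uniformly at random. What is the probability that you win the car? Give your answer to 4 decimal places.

0.1125

Your original door holds the car with probability 1/10, so the other 9 collectively hold it with probability 9/10.
The host can always find an empty door to open, so this doesn't change that 9/10; it is now spread over the 8 remaining unopened doors.
P(win by switching) = (9/10) · (1/8) = 9/80 ≈ 0.1125.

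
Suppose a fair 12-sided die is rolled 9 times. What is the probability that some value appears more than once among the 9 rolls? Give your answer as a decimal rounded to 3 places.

0.985

P(all 9 different) = 12/12 · 11/12 · ··· · 4/12 ≈ 0.015.
P(at least two equal) = 1 − 0.015 = 0.985.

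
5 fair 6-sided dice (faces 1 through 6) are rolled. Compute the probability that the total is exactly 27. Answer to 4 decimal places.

There are 6^5 = 7776 equally likely outcomes.
The number of ordered 5-tuples from {1,…,6} summing to 27 is 35.
P(sum = 27) = 35/7776 ≈ 0.0045.

0.0045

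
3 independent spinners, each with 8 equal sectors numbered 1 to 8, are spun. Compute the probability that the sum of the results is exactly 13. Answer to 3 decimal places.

There are 8^3 = 512 equally likely outcomes.
The number of ordered 3-tuples from {1,…,8} summing to 13 is 48.
P(sum = 13) = 48/512 = 3/32 ≈ 0.094.

0.094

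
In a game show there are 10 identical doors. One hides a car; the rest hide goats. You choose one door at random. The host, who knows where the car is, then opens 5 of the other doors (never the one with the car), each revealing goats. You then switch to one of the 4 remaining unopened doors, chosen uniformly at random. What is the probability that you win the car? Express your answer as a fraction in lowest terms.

Your original door holds the car with probability 1/10, so the other 9 collectively hold it with probability 9/10.
The host can always find 5 empty doors to open, so the reveals don't change that 9/10; it is now spread over the 4 remaining unopened doors.
P(win by switching) = (9/10) · (1/4) = 9/40.

9/40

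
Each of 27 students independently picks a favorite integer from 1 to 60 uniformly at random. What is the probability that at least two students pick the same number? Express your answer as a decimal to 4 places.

It's easier to compute the probability that all 27 are distinct.
P(all distinct) = 60/60 · 59/60 · ··· · 34/60 ≈ 0.0009.
So the probability of at least one match is 1 − 0.0009 = 0.9991.

0.9991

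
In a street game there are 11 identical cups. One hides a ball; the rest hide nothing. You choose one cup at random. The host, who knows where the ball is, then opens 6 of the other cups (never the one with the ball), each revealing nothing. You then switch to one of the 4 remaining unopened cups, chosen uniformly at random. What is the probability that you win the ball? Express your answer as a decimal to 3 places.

0.227

Your original cup holds the ball with probability 1/11, so the other 10 collectively hold it with probability 10/11.
The host can always find 6 empty cups to open, so the reveals don't change that 10/11; it is now spread over the 4 remaining unopened cups.
P(win by switching) = (10/11) · (1/4) = 5/22 ≈ 0.227.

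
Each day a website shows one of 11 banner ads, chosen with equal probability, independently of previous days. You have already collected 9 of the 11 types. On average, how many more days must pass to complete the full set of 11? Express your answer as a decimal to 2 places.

16.50

Starting from 9 distinct types, each trial gives a new one with probability (11−i)/11 when i types are held, so the wait for the next new type is 11/(11−i).
E = 11/2 + 11/1 = 33/2 ≈ 16.50.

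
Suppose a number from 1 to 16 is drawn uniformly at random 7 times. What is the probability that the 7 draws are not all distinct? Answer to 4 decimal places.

P(all 7 different) = 16/16 · 15/16 · ··· · 10/16 ≈ 0.2148.
P(at least two equal) = 1 − 0.2148 = 0.7852.

0.7852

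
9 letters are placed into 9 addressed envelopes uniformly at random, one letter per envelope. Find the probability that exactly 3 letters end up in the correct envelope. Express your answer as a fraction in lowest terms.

Choose which 3 of the 9 are fixed: C(9,3) = 84 ways.
The remaining 6 must have no fixed point: D(6) = 265.
P = 84·265/362880 = 53/864.

53/864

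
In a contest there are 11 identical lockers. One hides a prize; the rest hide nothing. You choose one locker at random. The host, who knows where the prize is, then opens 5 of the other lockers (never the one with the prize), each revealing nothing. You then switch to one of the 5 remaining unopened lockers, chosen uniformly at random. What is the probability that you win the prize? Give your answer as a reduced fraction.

Your original locker holds the prize with probability 1/11, so the other 10 collectively hold it with probability 10/11.
The host can always find 5 empty lockers to open, so the reveals don't change that 10/11; it is now spread over the 5 remaining unopened lockers.
P(win by switching) = (10/11) · (1/5) = 2/11.

2/11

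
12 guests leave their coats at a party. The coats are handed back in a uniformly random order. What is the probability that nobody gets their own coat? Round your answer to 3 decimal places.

0.368

This is the derangement probability: permutations of 12 with no fixed point.
D(12) = 12! · (1 − 1/1! + 1/2! − ··· + (−1)^12/12!) = 176214841.
P = 176214841/479001600 = 16019531/43545600 ≈ 0.368.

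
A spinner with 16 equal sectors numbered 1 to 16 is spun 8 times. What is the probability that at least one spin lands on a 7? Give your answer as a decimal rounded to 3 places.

0.403

P(no spin lands on a 7) = (15/16)^8 ≈ 0.597.
P(at least one) = 1 − 0.597 = 0.403.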